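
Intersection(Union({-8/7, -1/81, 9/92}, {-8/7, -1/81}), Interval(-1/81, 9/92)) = {-1/81, 9/92}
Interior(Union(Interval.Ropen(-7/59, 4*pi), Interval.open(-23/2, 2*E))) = Interval.open(-23/2, 4*pi)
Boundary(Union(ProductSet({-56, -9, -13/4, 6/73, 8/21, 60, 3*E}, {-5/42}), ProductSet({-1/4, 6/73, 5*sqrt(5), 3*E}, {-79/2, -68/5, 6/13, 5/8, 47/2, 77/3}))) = Union(ProductSet({-1/4, 6/73, 5*sqrt(5), 3*E}, {-79/2, -68/5, 6/13, 5/8, 47/2, 77/3}), ProductSet({-56, -9, -13/4, 6/73, 8/21, 60, 3*E}, {-5/42}))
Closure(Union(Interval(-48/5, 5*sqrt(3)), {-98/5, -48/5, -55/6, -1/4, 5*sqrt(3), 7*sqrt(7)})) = Union({-98/5, 7*sqrt(7)}, Interval(-48/5, 5*sqrt(3)))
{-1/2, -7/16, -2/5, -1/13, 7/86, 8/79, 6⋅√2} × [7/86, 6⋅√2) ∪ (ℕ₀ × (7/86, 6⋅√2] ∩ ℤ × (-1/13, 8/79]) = (ℕ₀ × (7/86, 8/79]) ∪ ({-1/2, -7/16, -2/5, -1/13, 7/86, 8/79, 6⋅√2} × [7/86, 6⋅√2))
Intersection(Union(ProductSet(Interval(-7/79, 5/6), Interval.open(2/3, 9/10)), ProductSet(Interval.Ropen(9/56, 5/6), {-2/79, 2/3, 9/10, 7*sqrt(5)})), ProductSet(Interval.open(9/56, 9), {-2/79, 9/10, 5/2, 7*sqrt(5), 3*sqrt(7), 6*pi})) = ProductSet(Interval.open(9/56, 5/6), {-2/79, 9/10, 7*sqrt(5)})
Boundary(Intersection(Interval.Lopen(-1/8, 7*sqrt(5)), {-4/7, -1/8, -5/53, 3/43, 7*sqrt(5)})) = {-5/53, 3/43, 7*sqrt(5)}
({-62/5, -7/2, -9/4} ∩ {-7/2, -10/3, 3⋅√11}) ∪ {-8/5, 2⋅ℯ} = {-7/2, -8/5, 2⋅ℯ}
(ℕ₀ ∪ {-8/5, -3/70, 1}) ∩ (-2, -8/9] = {-8/5}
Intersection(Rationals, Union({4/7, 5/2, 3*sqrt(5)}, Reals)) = Rationals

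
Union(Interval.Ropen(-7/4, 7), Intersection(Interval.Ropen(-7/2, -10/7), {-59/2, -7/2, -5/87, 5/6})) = Union({-7/2}, Interval.Ropen(-7/4, 7))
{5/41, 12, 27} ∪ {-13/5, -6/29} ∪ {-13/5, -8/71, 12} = {-13/5, -6/29, -8/71, 5/41, 12, 27}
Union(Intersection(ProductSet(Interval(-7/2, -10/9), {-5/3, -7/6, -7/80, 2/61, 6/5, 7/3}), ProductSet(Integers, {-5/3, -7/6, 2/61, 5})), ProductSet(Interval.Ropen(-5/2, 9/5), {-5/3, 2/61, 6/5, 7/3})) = Union(ProductSet(Interval.Ropen(-5/2, 9/5), {-5/3, 2/61, 6/5, 7/3}), ProductSet(Range(-3, -1, 1), {-5/3, -7/6, 2/61}))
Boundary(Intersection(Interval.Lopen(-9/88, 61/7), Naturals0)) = Range(0, 9, 1)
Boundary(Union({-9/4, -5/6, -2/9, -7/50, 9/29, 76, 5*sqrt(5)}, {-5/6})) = {-9/4, -5/6, -2/9, -7/50, 9/29, 76, 5*sqrt(5)}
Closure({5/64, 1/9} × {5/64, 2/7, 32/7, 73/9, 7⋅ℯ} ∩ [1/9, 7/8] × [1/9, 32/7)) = {1/9} × {2/7}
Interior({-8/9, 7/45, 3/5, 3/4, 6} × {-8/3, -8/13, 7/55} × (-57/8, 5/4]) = ∅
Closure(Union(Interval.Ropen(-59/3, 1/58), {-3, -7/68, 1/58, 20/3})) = Union({20/3}, Interval(-59/3, 1/58))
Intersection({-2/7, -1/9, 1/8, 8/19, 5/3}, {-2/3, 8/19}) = {8/19}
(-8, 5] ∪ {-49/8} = (-8, 5]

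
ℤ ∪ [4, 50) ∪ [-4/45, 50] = ℤ ∪ [-4/45, 50]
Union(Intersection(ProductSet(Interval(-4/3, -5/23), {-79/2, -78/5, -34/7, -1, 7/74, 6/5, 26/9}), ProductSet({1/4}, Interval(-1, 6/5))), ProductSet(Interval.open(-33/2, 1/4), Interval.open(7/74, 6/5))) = ProductSet(Interval.open(-33/2, 1/4), Interval.open(7/74, 6/5))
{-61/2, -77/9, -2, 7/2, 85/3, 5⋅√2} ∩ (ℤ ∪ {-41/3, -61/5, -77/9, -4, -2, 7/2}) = {-77/9, -2, 7/2}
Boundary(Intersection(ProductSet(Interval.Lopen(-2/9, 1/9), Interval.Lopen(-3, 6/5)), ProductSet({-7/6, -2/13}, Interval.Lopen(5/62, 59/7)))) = ProductSet({-2/13}, Interval(5/62, 6/5))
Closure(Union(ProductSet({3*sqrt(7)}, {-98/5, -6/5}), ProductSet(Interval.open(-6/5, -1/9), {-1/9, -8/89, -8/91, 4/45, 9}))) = Union(ProductSet({3*sqrt(7)}, {-98/5, -6/5}), ProductSet(Interval(-6/5, -1/9), {-1/9, -8/89, -8/91, 4/45, 9}))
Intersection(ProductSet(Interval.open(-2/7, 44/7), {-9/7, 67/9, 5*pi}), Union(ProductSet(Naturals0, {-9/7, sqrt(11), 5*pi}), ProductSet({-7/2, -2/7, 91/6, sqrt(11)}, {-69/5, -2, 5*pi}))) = Union(ProductSet({sqrt(11)}, {5*pi}), ProductSet(Range(0, 7, 1), {-9/7, 5*pi}))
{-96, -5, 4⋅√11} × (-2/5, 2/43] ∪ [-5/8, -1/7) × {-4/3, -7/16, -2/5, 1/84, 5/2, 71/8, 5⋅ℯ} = ({-96, -5, 4⋅√11} × (-2/5, 2/43]) ∪ ([-5/8, -1/7) × {-4/3, -7/16, -2/5, 1/84, 5/2, 71/8, 5⋅ℯ})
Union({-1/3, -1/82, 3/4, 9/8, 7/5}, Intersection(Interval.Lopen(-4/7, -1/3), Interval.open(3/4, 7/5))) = {-1/3, -1/82, 3/4, 9/8, 7/5}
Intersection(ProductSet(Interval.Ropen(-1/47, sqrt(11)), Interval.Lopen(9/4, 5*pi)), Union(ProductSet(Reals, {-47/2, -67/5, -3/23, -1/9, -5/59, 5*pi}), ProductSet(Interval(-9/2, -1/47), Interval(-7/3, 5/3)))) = ProductSet(Interval.Ropen(-1/47, sqrt(11)), {5*pi})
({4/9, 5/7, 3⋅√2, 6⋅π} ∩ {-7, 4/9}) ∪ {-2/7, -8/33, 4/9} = {-2/7, -8/33, 4/9}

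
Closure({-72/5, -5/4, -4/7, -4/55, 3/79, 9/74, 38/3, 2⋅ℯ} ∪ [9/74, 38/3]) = {-72/5, -5/4, -4/7, -4/55, 3/79} ∪ [9/74, 38/3]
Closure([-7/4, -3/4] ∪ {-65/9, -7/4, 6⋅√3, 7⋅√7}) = {-65/9, 6⋅√3, 7⋅√7} ∪ [-7/4, -3/4]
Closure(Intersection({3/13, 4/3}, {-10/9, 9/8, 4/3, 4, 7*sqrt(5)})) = {4/3}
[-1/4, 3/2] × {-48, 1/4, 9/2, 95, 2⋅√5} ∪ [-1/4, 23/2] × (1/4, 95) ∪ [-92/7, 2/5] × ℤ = ([-92/7, 2/5] × ℤ) ∪ ([-1/4, 23/2] × (1/4, 95)) ∪ ([-1/4, 3/2] × {-48, 1/4, 9/2, 95, 2⋅√5})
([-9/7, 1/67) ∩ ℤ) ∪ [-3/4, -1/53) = {-1, 0} ∪ [-3/4, -1/53)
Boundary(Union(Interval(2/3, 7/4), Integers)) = Union(Complement(Integers, Interval.open(2/3, 7/4)), {2/3, 7/4})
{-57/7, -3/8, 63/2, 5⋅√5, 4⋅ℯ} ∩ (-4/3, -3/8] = {-3/8}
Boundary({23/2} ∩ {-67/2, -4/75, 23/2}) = {23/2}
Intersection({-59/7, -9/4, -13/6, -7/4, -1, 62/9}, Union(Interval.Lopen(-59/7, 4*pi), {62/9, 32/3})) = {-9/4, -13/6, -7/4, -1, 62/9}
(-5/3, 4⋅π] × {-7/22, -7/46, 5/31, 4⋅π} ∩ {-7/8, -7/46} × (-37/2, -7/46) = {-7/8, -7/46} × {-7/22}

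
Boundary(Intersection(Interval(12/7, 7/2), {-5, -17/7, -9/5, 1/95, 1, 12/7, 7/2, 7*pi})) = {12/7, 7/2}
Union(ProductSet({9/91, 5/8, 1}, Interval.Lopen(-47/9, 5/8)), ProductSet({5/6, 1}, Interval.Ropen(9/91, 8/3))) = Union(ProductSet({5/6, 1}, Interval.Ropen(9/91, 8/3)), ProductSet({9/91, 5/8, 1}, Interval.Lopen(-47/9, 5/8)))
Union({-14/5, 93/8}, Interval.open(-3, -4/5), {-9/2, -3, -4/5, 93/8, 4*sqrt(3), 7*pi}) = Union({-9/2, 93/8, 4*sqrt(3), 7*pi}, Interval(-3, -4/5))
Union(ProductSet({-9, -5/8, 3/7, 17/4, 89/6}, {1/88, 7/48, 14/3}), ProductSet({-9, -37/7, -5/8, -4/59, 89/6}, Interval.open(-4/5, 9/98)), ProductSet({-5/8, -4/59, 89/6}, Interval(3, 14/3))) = Union(ProductSet({-5/8, -4/59, 89/6}, Interval(3, 14/3)), ProductSet({-9, -37/7, -5/8, -4/59, 89/6}, Interval.open(-4/5, 9/98)), ProductSet({-9, -5/8, 3/7, 17/4, 89/6}, {1/88, 7/48, 14/3}))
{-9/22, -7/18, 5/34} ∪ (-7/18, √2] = {-9/22} ∪ [-7/18, √2]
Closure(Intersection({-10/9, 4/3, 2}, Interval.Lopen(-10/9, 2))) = {4/3, 2}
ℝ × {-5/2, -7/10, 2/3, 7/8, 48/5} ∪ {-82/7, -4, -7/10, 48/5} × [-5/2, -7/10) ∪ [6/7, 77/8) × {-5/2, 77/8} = (ℝ × {-5/2, -7/10, 2/3, 7/8, 48/5}) ∪ ([6/7, 77/8) × {-5/2, 77/8}) ∪ ({-82/7, -4, -7/10, 48/5} × [-5/2, -7/10))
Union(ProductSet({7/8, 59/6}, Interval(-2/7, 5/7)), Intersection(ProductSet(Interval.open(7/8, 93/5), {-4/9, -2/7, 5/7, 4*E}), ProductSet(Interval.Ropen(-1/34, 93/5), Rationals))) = Union(ProductSet({7/8, 59/6}, Interval(-2/7, 5/7)), ProductSet(Interval.open(7/8, 93/5), {-4/9, -2/7, 5/7}))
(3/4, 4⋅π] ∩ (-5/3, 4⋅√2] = (3/4, 4⋅√2]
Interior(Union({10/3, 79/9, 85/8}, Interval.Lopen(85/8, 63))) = Interval.open(85/8, 63)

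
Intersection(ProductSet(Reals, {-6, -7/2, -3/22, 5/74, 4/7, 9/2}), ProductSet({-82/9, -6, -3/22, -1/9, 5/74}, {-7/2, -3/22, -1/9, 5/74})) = ProductSet({-82/9, -6, -3/22, -1/9, 5/74}, {-7/2, -3/22, 5/74})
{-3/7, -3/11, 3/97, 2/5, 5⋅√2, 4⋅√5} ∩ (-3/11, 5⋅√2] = {3/97, 2/5, 5⋅√2}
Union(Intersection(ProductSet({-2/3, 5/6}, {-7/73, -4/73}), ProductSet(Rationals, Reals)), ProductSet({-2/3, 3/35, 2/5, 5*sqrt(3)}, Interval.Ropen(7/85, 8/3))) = Union(ProductSet({-2/3, 5/6}, {-7/73, -4/73}), ProductSet({-2/3, 3/35, 2/5, 5*sqrt(3)}, Interval.Ropen(7/85, 8/3)))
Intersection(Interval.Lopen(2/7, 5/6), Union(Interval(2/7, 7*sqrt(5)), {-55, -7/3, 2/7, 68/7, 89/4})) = Interval.Lopen(2/7, 5/6)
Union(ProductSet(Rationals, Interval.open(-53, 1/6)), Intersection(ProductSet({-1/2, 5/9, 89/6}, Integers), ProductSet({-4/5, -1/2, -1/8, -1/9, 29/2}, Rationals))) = Union(ProductSet({-1/2}, Integers), ProductSet(Rationals, Interval.open(-53, 1/6)))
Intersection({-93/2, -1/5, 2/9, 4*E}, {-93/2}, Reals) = {-93/2}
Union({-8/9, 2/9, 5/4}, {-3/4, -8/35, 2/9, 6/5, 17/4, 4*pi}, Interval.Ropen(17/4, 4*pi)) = Union({-8/9, -3/4, -8/35, 2/9, 6/5, 5/4}, Interval(17/4, 4*pi))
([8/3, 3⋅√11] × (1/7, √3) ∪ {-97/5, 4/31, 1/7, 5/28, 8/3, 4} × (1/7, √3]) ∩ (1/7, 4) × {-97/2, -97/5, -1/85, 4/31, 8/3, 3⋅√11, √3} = {5/28, 8/3} × {√3}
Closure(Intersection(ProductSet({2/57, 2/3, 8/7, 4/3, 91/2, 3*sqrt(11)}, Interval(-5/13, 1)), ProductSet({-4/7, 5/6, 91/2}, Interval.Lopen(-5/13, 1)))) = ProductSet({91/2}, Interval(-5/13, 1))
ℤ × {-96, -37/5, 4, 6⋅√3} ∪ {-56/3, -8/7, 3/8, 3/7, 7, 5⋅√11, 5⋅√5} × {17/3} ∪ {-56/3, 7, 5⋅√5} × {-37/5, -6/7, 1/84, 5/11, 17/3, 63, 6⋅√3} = (ℤ × {-96, -37/5, 4, 6⋅√3}) ∪ ({-56/3, -8/7, 3/8, 3/7, 7, 5⋅√11, 5⋅√5} × {17/3}) ∪ ({-56/3, 7, 5⋅√5} × {-37/5, -6/7, 1/84, 5/11, 17/3, 63, 6⋅√3})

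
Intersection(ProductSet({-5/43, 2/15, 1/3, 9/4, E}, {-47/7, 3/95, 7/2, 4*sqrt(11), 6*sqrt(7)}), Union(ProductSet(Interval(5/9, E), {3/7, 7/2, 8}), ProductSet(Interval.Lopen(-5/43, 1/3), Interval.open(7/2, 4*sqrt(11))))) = ProductSet({9/4, E}, {7/2})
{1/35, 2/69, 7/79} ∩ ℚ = {1/35, 2/69, 7/79}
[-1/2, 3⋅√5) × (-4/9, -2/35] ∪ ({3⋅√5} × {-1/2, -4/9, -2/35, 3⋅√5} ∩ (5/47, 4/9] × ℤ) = [-1/2, 3⋅√5) × (-4/9, -2/35]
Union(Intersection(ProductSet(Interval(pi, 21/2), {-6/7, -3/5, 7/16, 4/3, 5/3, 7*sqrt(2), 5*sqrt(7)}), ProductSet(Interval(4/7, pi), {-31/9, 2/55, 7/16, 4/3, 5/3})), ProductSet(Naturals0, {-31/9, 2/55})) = Union(ProductSet({pi}, {7/16, 4/3, 5/3}), ProductSet(Naturals0, {-31/9, 2/55}))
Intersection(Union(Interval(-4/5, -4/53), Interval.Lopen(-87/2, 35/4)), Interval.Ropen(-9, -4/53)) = Interval.Ropen(-9, -4/53)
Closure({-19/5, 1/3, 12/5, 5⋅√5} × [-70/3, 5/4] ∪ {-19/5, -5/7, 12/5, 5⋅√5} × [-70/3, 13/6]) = ({-19/5, -5/7, 12/5, 5⋅√5} × [-70/3, 13/6]) ∪ ({-19/5, 1/3, 12/5, 5⋅√5} × [-70/3, 5/4])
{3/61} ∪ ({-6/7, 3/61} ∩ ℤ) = {3/61}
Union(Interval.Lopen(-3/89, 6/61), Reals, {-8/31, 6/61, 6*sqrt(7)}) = Interval(-oo, oo)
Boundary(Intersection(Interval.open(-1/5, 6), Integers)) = Range(0, 6, 1)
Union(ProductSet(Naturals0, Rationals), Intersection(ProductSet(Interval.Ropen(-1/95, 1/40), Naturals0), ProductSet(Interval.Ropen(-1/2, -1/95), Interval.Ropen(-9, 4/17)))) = ProductSet(Naturals0, Rationals)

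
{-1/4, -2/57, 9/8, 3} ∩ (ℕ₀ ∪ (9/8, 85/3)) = {3}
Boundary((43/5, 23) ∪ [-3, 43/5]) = {-3, 23}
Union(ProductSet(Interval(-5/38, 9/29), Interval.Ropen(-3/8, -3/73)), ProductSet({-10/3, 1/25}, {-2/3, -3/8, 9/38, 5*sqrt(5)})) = Union(ProductSet({-10/3, 1/25}, {-2/3, -3/8, 9/38, 5*sqrt(5)}), ProductSet(Interval(-5/38, 9/29), Interval.Ropen(-3/8, -3/73)))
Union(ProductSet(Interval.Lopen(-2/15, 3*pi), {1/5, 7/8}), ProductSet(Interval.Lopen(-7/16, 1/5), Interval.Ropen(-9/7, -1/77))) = Union(ProductSet(Interval.Lopen(-7/16, 1/5), Interval.Ropen(-9/7, -1/77)), ProductSet(Interval.Lopen(-2/15, 3*pi), {1/5, 7/8}))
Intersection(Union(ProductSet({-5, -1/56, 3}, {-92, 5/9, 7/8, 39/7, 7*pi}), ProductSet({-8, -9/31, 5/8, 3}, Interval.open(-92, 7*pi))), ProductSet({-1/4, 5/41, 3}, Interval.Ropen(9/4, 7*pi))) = ProductSet({3}, Interval.Ropen(9/4, 7*pi))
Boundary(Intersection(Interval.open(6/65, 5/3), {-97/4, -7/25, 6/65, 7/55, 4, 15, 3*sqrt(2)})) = {7/55}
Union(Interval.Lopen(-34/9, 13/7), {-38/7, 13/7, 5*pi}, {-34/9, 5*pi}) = Union({-38/7, 5*pi}, Interval(-34/9, 13/7))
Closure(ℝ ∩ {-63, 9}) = {-63, 9}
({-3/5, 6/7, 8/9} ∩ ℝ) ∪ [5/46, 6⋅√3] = {-3/5} ∪ [5/46, 6⋅√3]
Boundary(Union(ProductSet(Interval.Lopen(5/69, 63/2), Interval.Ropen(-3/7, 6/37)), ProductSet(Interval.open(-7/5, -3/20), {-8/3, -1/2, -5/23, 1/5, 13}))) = Union(ProductSet({5/69, 63/2}, Interval(-3/7, 6/37)), ProductSet(Interval(-7/5, -3/20), {-8/3, -1/2, -5/23, 1/5, 13}), ProductSet(Interval(5/69, 63/2), {-3/7, 6/37}))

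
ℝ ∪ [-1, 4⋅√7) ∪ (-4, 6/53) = (-∞, ∞)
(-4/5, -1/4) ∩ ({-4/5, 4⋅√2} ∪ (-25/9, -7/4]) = ∅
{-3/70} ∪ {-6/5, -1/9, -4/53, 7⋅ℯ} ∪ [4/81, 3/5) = {-6/5, -1/9, -4/53, -3/70, 7⋅ℯ} ∪ [4/81, 3/5)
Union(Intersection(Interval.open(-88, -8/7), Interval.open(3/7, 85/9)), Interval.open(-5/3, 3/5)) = Interval.open(-5/3, 3/5)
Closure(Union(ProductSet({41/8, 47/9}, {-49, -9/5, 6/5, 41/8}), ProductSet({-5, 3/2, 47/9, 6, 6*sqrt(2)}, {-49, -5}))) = Union(ProductSet({41/8, 47/9}, {-49, -9/5, 6/5, 41/8}), ProductSet({-5, 3/2, 47/9, 6, 6*sqrt(2)}, {-49, -5}))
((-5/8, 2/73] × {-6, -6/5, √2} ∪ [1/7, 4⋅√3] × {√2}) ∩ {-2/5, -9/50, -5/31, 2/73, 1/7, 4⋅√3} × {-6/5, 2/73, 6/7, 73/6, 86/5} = {-2/5, -9/50, -5/31, 2/73} × {-6/5}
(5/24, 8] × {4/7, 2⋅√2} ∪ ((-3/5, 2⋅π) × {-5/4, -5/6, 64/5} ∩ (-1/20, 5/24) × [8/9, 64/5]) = ((-1/20, 5/24) × {64/5}) ∪ ((5/24, 8] × {4/7, 2⋅√2})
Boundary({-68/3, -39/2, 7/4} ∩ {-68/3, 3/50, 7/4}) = {-68/3, 7/4}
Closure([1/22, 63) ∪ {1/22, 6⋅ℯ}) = [1/22, 63]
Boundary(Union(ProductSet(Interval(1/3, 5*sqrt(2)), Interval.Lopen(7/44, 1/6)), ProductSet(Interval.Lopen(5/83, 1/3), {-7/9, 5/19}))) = Union(ProductSet({1/3, 5*sqrt(2)}, Interval(7/44, 1/6)), ProductSet(Interval(5/83, 1/3), {-7/9, 5/19}), ProductSet(Interval(1/3, 5*sqrt(2)), {7/44, 1/6}))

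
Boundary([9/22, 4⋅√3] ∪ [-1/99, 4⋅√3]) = {-1/99, 4⋅√3}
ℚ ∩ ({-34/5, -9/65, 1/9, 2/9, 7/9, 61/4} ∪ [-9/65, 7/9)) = {-34/5, 61/4} ∪ (ℚ ∩ [-9/65, 7/9])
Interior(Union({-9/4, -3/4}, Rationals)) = EmptySet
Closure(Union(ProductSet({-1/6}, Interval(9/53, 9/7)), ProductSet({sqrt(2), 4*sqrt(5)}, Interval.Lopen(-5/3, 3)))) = Union(ProductSet({-1/6}, Interval(9/53, 9/7)), ProductSet({sqrt(2), 4*sqrt(5)}, Interval(-5/3, 3)))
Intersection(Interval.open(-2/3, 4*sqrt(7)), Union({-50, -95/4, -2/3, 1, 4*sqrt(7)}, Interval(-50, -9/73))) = Union({1}, Interval.Lopen(-2/3, -9/73))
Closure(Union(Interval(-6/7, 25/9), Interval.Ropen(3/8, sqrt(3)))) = Interval(-6/7, 25/9)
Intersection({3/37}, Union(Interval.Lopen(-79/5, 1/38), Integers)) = EmptySet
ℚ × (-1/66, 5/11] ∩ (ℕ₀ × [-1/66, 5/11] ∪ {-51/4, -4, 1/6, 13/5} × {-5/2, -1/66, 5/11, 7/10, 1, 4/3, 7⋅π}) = (ℕ₀ × (-1/66, 5/11]) ∪ ({-51/4, -4, 1/6, 13/5} × {5/11})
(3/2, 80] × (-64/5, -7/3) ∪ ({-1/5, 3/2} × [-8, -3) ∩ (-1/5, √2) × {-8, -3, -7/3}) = (3/2, 80] × (-64/5, -7/3)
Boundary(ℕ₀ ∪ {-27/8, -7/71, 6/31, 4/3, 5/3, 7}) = {-27/8, -7/71, 6/31, 4/3, 5/3} ∪ ℕ₀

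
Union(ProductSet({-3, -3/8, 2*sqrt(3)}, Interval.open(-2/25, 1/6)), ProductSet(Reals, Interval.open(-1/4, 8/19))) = ProductSet(Reals, Interval.open(-1/4, 8/19))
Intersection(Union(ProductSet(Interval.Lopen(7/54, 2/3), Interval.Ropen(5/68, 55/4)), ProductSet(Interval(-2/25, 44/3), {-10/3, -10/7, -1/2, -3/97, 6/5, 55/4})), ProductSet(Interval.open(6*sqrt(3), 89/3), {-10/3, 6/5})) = ProductSet(Interval.Lopen(6*sqrt(3), 44/3), {-10/3, 6/5})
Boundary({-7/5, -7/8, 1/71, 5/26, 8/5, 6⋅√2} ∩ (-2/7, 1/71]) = {1/71}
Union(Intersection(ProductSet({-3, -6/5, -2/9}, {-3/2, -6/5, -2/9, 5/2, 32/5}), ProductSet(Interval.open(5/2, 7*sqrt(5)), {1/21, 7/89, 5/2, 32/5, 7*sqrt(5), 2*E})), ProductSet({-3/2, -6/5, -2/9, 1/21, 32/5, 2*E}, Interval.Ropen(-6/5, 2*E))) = ProductSet({-3/2, -6/5, -2/9, 1/21, 32/5, 2*E}, Interval.Ropen(-6/5, 2*E))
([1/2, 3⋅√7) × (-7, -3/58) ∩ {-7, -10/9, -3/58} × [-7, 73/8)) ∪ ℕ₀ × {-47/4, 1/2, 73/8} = ℕ₀ × {-47/4, 1/2, 73/8}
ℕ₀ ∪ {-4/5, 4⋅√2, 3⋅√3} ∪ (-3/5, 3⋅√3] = {-4/5, 4⋅√2} ∪ (-3/5, 3⋅√3] ∪ ℕ₀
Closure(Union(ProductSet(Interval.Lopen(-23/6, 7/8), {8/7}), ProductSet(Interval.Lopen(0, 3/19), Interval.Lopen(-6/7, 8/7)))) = Union(ProductSet({0, 3/19}, Interval(-6/7, 8/7)), ProductSet(Interval(-23/6, 7/8), {8/7}), ProductSet(Interval(0, 3/19), {-6/7, 8/7}), ProductSet(Interval.Lopen(0, 3/19), Interval.Lopen(-6/7, 8/7)))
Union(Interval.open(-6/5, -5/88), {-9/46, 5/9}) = Union({5/9}, Interval.open(-6/5, -5/88))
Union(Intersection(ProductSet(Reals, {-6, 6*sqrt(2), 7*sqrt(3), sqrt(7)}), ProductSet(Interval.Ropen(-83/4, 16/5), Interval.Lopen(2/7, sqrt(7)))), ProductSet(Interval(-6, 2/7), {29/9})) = Union(ProductSet(Interval.Ropen(-83/4, 16/5), {sqrt(7)}), ProductSet(Interval(-6, 2/7), {29/9}))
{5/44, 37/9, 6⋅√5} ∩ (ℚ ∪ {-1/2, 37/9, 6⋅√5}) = {5/44, 37/9, 6⋅√5}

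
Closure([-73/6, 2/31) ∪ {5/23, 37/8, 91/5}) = [-73/6, 2/31] ∪ {5/23, 37/8, 91/5}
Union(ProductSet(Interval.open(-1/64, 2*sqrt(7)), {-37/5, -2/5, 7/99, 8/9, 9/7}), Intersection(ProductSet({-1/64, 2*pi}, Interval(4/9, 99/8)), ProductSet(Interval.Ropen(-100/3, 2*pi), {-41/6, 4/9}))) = Union(ProductSet({-1/64}, {4/9}), ProductSet(Interval.open(-1/64, 2*sqrt(7)), {-37/5, -2/5, 7/99, 8/9, 9/7}))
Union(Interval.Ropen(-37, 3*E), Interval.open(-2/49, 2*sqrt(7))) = Interval.Ropen(-37, 3*E)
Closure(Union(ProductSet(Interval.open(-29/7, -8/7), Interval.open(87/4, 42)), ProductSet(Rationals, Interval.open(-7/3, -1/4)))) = Union(ProductSet({-29/7, -8/7}, Interval(87/4, 42)), ProductSet(Interval(-29/7, -8/7), {87/4, 42}), ProductSet(Interval.open(-29/7, -8/7), Interval.open(87/4, 42)), ProductSet(Reals, Interval(-7/3, -1/4)))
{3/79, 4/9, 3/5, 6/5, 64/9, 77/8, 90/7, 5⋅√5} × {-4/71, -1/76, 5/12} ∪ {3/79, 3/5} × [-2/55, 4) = ({3/79, 3/5} × [-2/55, 4)) ∪ ({3/79, 4/9, 3/5, 6/5, 64/9, 77/8, 90/7, 5⋅√5} × {-4/71, -1/76, 5/12})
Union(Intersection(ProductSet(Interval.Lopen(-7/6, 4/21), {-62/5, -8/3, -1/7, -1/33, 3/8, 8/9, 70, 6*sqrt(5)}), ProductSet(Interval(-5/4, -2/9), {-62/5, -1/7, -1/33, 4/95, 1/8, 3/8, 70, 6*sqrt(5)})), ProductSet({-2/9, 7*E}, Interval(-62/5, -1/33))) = Union(ProductSet({-2/9, 7*E}, Interval(-62/5, -1/33)), ProductSet(Interval.Lopen(-7/6, -2/9), {-62/5, -1/7, -1/33, 3/8, 70, 6*sqrt(5)}))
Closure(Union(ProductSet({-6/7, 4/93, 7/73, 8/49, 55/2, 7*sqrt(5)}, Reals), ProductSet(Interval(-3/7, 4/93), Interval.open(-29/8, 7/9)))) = Union(ProductSet({-6/7, 4/93, 7/73, 8/49, 55/2, 7*sqrt(5)}, Reals), ProductSet(Interval(-3/7, 4/93), Interval(-29/8, 7/9)))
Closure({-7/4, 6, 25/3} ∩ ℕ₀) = {6}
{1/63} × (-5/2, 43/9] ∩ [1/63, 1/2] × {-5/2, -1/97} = {1/63} × {-1/97}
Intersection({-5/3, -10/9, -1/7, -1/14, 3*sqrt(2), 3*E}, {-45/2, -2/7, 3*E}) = {3*E}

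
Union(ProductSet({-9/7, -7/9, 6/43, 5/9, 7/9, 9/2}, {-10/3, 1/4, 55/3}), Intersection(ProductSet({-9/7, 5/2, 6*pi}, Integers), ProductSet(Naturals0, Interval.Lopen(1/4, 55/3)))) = ProductSet({-9/7, -7/9, 6/43, 5/9, 7/9, 9/2}, {-10/3, 1/4, 55/3})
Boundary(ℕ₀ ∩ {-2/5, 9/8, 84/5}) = ∅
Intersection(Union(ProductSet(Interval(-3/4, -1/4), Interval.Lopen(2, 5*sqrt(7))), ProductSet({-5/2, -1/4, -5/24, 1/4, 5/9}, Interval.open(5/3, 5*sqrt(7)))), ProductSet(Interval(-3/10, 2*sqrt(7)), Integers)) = Union(ProductSet({-1/4, -5/24, 1/4, 5/9}, Range(2, 14, 1)), ProductSet(Interval(-3/10, -1/4), Range(3, 14, 1)))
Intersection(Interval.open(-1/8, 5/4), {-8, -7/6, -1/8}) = EmptySet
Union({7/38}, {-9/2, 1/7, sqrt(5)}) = {-9/2, 1/7, 7/38, sqrt(5)}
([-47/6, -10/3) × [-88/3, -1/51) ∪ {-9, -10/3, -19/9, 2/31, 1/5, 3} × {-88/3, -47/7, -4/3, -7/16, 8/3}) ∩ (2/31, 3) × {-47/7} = {1/5} × {-47/7}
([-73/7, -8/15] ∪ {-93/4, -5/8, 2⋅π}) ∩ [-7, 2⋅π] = [-7, -8/15] ∪ {2⋅π}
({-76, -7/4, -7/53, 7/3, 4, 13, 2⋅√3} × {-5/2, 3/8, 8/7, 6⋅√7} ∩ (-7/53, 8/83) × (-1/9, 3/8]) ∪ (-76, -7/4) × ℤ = (-76, -7/4) × ℤ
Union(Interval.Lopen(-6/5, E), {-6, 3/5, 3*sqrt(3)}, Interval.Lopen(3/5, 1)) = Union({-6, 3*sqrt(3)}, Interval.Lopen(-6/5, E))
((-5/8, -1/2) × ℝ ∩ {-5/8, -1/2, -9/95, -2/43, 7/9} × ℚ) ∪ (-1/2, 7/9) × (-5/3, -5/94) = (-1/2, 7/9) × (-5/3, -5/94)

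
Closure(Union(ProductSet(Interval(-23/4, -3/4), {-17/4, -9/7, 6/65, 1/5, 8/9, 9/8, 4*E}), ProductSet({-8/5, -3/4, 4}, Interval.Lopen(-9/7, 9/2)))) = Union(ProductSet({-8/5, -3/4, 4}, Interval(-9/7, 9/2)), ProductSet(Interval(-23/4, -3/4), {-17/4, -9/7, 6/65, 1/5, 8/9, 9/8, 4*E}))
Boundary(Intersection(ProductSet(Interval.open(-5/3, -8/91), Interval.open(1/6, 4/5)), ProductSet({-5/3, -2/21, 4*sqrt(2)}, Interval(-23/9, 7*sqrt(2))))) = ProductSet({-2/21}, Interval(1/6, 4/5))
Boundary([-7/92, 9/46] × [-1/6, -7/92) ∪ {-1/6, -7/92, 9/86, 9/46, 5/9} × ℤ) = ({-1/6, -7/92, 9/46, 5/9} × ℤ) ∪ ({-7/92, 9/46} × [-1/6, -7/92]) ∪ ([-7/92, 9/46] × {-1/6, -7/92}) ∪ ({-1/6, -7/92, 9/86, 9/46, 5/9} × (ℤ \ (-1/6, -7/92)))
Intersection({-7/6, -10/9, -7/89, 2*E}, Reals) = {-7/6, -10/9, -7/89, 2*E}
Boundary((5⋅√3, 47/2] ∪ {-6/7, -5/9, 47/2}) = {-6/7, -5/9, 47/2, 5⋅√3}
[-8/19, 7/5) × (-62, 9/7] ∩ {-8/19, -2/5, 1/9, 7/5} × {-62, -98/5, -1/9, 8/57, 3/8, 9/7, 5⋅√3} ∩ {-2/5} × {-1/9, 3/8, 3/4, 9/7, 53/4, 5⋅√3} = {-2/5} × {-1/9, 3/8, 9/7}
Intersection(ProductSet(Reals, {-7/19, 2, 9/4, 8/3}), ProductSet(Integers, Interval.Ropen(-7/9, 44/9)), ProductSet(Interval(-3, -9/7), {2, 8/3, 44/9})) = ProductSet(Range(-3, -1, 1), {2, 8/3})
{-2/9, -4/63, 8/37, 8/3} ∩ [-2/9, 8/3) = {-2/9, -4/63, 8/37}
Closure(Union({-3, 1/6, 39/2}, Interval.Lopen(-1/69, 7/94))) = Union({-3, 1/6, 39/2}, Interval(-1/69, 7/94))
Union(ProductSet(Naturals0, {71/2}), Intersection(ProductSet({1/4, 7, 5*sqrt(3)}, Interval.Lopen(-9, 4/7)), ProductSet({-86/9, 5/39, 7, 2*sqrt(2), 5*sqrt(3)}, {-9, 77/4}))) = ProductSet(Naturals0, {71/2})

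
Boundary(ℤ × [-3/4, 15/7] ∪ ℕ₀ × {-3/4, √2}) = ℤ × [-3/4, 15/7]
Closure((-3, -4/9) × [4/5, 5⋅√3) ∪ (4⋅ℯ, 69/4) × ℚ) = ((4⋅ℯ, 69/4) × ℚ) ∪ ({-3, -4/9} × [4/5, 5⋅√3]) ∪ ([-3, -4/9] × {4/5, 5⋅√3}) ∪ ([4⋅ℯ, 69/4] × (-∞, ∞)) ∪ ((-3, -4/9) × [4/5, 5⋅√3))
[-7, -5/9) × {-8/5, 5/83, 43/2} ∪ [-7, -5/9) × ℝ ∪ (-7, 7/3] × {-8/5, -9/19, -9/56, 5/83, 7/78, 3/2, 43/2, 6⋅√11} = ([-7, -5/9) × ℝ) ∪ ((-7, 7/3] × {-8/5, -9/19, -9/56, 5/83, 7/78, 3/2, 43/2, 6⋅√11})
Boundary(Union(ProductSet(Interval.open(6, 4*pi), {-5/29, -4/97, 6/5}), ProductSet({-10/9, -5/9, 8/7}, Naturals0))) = Union(ProductSet({-10/9, -5/9, 8/7}, Naturals0), ProductSet(Interval(6, 4*pi), {-5/29, -4/97, 6/5}))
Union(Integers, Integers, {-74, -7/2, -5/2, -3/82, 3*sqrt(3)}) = Union({-7/2, -5/2, -3/82, 3*sqrt(3)}, Integers)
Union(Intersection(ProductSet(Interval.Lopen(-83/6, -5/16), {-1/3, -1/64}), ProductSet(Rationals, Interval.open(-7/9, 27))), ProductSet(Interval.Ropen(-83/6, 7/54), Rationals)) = ProductSet(Interval.Ropen(-83/6, 7/54), Rationals)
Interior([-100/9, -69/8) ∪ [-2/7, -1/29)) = (-100/9, -69/8) ∪ (-2/7, -1/29)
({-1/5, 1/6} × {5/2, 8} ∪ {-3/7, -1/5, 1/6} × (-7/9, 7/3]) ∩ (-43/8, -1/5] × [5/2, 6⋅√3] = {-1/5} × {5/2, 8}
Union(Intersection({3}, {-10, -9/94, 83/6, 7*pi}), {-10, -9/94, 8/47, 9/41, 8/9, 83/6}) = {-10, -9/94, 8/47, 9/41, 8/9, 83/6}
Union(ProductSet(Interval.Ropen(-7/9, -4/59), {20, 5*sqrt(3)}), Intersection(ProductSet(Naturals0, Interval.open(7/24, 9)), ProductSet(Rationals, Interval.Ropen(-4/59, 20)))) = Union(ProductSet(Interval.Ropen(-7/9, -4/59), {20, 5*sqrt(3)}), ProductSet(Naturals0, Interval.open(7/24, 9)))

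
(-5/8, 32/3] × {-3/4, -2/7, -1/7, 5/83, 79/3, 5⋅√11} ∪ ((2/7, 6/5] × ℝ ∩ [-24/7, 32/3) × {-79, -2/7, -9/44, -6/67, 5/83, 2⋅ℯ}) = ((2/7, 6/5] × {-79, -2/7, -9/44, -6/67, 5/83, 2⋅ℯ}) ∪ ((-5/8, 32/3] × {-3/4, -2/7, -1/7, 5/83, 79/3, 5⋅√11})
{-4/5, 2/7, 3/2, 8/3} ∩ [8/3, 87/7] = {8/3}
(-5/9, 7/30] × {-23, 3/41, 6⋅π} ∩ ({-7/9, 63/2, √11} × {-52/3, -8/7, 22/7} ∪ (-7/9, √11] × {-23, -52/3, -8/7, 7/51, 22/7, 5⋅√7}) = (-5/9, 7/30] × {-23}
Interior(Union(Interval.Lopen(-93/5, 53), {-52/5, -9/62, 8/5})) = Interval.open(-93/5, 53)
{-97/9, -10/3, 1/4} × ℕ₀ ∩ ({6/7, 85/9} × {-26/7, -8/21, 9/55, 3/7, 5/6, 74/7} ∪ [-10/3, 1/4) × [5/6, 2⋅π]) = {-10/3} × {1, 2, …, 6}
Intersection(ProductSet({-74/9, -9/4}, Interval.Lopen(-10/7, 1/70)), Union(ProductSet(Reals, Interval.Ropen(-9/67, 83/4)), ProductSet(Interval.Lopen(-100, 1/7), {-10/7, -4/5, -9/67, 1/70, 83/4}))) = ProductSet({-74/9, -9/4}, Union({-4/5}, Interval(-9/67, 1/70)))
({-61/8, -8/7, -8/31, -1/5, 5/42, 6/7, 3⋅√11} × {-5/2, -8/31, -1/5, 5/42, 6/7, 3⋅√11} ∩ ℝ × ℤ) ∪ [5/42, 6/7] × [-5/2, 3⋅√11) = [5/42, 6/7] × [-5/2, 3⋅√11)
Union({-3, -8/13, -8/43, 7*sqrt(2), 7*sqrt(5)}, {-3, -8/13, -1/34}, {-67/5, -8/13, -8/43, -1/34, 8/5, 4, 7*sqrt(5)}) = {-67/5, -3, -8/13, -8/43, -1/34, 8/5, 4, 7*sqrt(2), 7*sqrt(5)}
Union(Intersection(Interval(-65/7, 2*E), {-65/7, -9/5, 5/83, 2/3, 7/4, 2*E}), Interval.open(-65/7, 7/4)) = Union({2*E}, Interval(-65/7, 7/4))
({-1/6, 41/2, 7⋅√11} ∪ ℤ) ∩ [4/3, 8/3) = {2}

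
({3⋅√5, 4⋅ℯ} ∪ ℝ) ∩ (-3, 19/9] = (-3, 19/9]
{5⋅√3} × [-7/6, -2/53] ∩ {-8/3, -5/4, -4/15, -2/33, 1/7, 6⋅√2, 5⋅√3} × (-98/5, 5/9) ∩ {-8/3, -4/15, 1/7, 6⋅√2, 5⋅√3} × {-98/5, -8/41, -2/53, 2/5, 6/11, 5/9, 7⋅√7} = {5⋅√3} × {-8/41, -2/53}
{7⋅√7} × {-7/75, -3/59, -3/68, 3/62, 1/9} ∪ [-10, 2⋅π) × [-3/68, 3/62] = ({7⋅√7} × {-7/75, -3/59, -3/68, 3/62, 1/9}) ∪ ([-10, 2⋅π) × [-3/68, 3/62])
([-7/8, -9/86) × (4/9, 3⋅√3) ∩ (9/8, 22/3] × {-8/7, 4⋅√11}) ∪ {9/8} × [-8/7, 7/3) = {9/8} × [-8/7, 7/3)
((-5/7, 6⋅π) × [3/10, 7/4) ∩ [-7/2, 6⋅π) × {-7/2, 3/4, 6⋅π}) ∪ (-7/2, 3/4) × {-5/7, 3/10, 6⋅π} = ((-5/7, 6⋅π) × {3/4}) ∪ ((-7/2, 3/4) × {-5/7, 3/10, 6⋅π})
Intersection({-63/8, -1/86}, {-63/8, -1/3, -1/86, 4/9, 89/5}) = {-63/8, -1/86}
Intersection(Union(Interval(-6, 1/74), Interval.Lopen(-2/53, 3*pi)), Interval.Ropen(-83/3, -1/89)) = Interval.Ropen(-6, -1/89)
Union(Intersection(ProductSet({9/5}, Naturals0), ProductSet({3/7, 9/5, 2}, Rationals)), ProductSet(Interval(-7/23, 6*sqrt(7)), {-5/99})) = Union(ProductSet({9/5}, Naturals0), ProductSet(Interval(-7/23, 6*sqrt(7)), {-5/99}))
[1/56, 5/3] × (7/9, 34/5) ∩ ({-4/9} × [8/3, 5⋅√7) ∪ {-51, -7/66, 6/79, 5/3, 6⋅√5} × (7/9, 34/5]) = {6/79, 5/3} × (7/9, 34/5)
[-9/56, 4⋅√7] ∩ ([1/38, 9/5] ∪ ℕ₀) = {0, 1, …, 10} ∪ [1/38, 9/5]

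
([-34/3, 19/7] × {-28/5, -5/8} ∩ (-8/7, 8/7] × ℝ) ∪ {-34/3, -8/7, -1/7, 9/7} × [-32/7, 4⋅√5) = ((-8/7, 8/7] × {-28/5, -5/8}) ∪ ({-34/3, -8/7, -1/7, 9/7} × [-32/7, 4⋅√5))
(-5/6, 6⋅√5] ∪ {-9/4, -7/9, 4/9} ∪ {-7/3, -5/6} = {-7/3, -9/4} ∪ [-5/6, 6⋅√5]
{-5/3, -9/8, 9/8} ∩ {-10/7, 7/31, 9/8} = {9/8}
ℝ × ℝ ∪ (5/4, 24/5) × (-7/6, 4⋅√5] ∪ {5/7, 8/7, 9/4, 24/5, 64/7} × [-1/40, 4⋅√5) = ℝ × ℝ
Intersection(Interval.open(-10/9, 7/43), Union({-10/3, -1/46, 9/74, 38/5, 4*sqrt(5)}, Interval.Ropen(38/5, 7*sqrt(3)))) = {-1/46, 9/74}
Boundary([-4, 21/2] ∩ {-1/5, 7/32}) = {-1/5, 7/32}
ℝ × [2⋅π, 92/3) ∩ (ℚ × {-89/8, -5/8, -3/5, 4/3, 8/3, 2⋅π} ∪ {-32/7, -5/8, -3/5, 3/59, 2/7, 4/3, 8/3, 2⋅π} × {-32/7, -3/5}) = ℚ × {2⋅π}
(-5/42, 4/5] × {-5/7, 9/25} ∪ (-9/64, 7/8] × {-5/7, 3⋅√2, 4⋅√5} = ((-5/42, 4/5] × {-5/7, 9/25}) ∪ ((-9/64, 7/8] × {-5/7, 3⋅√2, 4⋅√5})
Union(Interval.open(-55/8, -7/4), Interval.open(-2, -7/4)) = Interval.open(-55/8, -7/4)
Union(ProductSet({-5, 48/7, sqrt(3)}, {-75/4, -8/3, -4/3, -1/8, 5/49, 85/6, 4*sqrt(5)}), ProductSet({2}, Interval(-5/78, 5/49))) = Union(ProductSet({2}, Interval(-5/78, 5/49)), ProductSet({-5, 48/7, sqrt(3)}, {-75/4, -8/3, -4/3, -1/8, 5/49, 85/6, 4*sqrt(5)}))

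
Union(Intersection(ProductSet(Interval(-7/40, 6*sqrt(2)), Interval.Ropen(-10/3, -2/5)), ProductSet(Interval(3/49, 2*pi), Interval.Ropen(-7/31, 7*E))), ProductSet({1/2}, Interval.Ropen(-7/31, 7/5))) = ProductSet({1/2}, Interval.Ropen(-7/31, 7/5))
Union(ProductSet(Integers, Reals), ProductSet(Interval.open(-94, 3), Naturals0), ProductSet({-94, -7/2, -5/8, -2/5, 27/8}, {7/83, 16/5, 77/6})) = Union(ProductSet({-94, -7/2, -5/8, -2/5, 27/8}, {7/83, 16/5, 77/6}), ProductSet(Integers, Reals), ProductSet(Interval.open(-94, 3), Naturals0))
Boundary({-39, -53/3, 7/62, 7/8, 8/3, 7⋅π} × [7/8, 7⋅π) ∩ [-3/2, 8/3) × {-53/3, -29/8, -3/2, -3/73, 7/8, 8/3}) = {7/62, 7/8} × {7/8, 8/3}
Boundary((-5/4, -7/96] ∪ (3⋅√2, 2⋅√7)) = {-5/4, -7/96, 3⋅√2, 2⋅√7}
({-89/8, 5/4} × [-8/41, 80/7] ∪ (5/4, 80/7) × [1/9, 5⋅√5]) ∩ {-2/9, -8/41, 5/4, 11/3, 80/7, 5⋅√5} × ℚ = ({5/4} × (ℚ ∩ [-8/41, 80/7])) ∪ ({11/3, 5⋅√5} × (ℚ ∩ [1/9, 5⋅√5]))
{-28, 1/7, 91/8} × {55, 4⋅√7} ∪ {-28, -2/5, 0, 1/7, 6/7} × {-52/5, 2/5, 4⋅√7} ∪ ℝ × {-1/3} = (ℝ × {-1/3}) ∪ ({-28, 1/7, 91/8} × {55, 4⋅√7}) ∪ ({-28, -2/5, 0, 1/7, 6/7} × {-52/5, 2/5, 4⋅√7})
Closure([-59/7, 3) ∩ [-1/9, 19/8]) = [-1/9, 19/8]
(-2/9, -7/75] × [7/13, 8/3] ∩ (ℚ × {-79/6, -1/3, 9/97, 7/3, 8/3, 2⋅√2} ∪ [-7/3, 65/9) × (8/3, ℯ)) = (ℚ ∩ (-2/9, -7/75]) × {7/3, 8/3}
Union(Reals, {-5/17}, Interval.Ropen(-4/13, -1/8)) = Interval(-oo, oo)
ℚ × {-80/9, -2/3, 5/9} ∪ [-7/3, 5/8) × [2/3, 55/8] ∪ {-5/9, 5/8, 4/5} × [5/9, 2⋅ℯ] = (ℚ × {-80/9, -2/3, 5/9}) ∪ ([-7/3, 5/8) × [2/3, 55/8]) ∪ ({-5/9, 5/8, 4/5} × [5/9, 2⋅ℯ])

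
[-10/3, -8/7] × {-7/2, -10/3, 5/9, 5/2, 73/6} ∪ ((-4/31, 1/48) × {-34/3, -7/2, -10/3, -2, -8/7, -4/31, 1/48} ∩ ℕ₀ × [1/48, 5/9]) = ({0} × {1/48}) ∪ ([-10/3, -8/7] × {-7/2, -10/3, 5/9, 5/2, 73/6})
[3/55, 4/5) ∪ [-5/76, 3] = [-5/76, 3]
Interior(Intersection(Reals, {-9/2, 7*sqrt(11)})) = EmptySet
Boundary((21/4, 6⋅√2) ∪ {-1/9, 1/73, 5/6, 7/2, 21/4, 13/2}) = {-1/9, 1/73, 5/6, 7/2, 21/4, 6⋅√2}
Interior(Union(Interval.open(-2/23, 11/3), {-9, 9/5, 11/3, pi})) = Interval.open(-2/23, 11/3)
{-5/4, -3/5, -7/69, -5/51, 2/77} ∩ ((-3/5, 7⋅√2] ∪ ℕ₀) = {-7/69, -5/51, 2/77}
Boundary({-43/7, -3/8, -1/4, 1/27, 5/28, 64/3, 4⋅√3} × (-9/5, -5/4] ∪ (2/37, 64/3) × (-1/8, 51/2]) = ({2/37, 64/3} × [-1/8, 51/2]) ∪ ([2/37, 64/3] × {-1/8, 51/2}) ∪ ({-43/7, -3/8, -1/4, 1/27, 5/28, 64/3, 4⋅√3} × [-9/5, -5/4])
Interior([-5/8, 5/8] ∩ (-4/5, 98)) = (-5/8, 5/8)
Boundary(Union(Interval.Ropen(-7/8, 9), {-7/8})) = {-7/8, 9}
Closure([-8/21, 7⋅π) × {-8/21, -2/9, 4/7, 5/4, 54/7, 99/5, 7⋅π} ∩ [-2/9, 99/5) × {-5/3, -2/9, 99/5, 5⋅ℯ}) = [-2/9, 99/5] × {-2/9, 99/5}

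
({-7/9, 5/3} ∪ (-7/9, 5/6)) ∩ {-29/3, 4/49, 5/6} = {4/49}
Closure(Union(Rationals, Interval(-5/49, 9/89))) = Union(Interval(-oo, oo), Rationals)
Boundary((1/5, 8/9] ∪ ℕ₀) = {1/5, 8/9} ∪ (ℕ₀ \ (1/5, 8/9))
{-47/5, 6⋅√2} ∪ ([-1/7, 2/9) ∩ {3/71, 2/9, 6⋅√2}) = {-47/5, 3/71, 6⋅√2}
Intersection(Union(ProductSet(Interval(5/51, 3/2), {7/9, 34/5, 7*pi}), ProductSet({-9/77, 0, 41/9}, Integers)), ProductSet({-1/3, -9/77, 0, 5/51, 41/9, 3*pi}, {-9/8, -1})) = ProductSet({-9/77, 0, 41/9}, {-1})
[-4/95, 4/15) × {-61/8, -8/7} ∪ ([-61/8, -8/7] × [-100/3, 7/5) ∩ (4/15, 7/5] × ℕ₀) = [-4/95, 4/15) × {-61/8, -8/7}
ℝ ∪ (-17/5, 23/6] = (-∞, ∞)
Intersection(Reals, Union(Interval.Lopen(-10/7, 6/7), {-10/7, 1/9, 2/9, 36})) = Union({36}, Interval(-10/7, 6/7))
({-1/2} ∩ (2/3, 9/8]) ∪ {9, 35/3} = {9, 35/3}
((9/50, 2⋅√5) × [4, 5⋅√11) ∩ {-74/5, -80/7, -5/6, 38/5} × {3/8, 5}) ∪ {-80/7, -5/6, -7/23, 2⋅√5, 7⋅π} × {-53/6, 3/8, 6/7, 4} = {-80/7, -5/6, -7/23, 2⋅√5, 7⋅π} × {-53/6, 3/8, 6/7, 4}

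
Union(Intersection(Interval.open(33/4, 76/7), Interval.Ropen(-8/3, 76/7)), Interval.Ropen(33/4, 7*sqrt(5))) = Interval.Ropen(33/4, 7*sqrt(5))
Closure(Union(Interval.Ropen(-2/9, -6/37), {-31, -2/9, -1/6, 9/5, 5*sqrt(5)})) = Union({-31, 9/5, 5*sqrt(5)}, Interval(-2/9, -6/37))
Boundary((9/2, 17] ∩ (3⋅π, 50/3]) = {50/3, 3⋅π}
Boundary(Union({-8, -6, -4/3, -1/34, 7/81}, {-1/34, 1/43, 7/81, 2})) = {-8, -6, -4/3, -1/34, 1/43, 7/81, 2}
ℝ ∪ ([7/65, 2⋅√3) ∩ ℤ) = ℝ ∪ {1, 2, 3}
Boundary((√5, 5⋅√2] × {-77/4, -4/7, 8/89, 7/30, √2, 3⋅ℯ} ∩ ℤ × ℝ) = {3, 4, …, 7} × {-77/4, -4/7, 8/89, 7/30, √2, 3⋅ℯ}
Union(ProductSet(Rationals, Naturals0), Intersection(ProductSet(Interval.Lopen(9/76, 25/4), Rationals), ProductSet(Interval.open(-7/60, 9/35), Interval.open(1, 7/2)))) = Union(ProductSet(Interval.open(9/76, 9/35), Intersection(Interval.open(1, 7/2), Rationals)), ProductSet(Rationals, Naturals0))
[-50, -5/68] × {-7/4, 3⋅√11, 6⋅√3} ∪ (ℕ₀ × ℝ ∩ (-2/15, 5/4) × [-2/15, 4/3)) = ({0, 1} × [-2/15, 4/3)) ∪ ([-50, -5/68] × {-7/4, 3⋅√11, 6⋅√3})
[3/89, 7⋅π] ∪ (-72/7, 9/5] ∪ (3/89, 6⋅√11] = (-72/7, 7⋅π]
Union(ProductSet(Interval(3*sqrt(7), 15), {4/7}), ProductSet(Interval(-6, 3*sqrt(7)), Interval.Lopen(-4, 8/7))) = Union(ProductSet(Interval(-6, 3*sqrt(7)), Interval.Lopen(-4, 8/7)), ProductSet(Interval(3*sqrt(7), 15), {4/7}))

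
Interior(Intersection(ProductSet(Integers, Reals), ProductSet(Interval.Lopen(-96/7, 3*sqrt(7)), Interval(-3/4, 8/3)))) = EmptySet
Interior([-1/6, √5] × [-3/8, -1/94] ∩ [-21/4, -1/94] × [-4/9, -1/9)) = (-1/6, -1/94) × (-3/8, -1/9)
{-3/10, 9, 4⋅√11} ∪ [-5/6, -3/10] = [-5/6, -3/10] ∪ {9, 4⋅√11}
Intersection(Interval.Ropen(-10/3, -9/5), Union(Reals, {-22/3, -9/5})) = Interval.Ropen(-10/3, -9/5)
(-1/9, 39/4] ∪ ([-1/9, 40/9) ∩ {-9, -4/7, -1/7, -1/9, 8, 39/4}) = [-1/9, 39/4]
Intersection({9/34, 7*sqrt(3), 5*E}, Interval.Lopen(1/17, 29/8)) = {9/34}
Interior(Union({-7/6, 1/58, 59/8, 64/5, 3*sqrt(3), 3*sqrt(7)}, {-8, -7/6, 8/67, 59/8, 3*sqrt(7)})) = EmptySet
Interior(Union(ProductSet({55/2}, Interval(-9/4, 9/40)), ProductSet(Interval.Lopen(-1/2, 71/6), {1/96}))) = EmptySet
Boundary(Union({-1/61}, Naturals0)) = Union({-1/61}, Naturals0)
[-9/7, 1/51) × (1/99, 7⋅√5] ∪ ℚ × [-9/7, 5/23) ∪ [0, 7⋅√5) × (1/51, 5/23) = (ℚ × [-9/7, 5/23)) ∪ ([-9/7, 1/51) × (1/99, 7⋅√5]) ∪ ([0, 7⋅√5) × (1/51, 5/23))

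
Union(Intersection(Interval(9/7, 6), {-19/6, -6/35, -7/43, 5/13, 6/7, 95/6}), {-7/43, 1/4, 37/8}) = {-7/43, 1/4, 37/8}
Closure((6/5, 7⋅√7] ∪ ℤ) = ℤ ∪ [6/5, 7⋅√7]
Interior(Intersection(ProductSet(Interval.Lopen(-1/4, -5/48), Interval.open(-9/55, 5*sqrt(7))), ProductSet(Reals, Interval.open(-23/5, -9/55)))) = EmptySet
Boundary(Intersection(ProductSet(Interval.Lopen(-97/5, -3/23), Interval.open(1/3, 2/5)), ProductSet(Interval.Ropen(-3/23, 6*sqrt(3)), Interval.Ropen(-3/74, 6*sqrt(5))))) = ProductSet({-3/23}, Interval(1/3, 2/5))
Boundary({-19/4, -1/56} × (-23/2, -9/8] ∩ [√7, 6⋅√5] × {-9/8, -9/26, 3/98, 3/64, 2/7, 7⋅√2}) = ∅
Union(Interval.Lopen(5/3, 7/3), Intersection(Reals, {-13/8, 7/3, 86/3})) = Union({-13/8, 86/3}, Interval.Lopen(5/3, 7/3))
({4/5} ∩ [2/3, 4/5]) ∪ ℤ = ℤ ∪ {4/5}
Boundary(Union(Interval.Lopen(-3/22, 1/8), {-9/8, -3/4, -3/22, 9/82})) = {-9/8, -3/4, -3/22, 1/8}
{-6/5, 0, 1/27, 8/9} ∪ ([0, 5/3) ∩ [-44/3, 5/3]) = {-6/5} ∪ [0, 5/3)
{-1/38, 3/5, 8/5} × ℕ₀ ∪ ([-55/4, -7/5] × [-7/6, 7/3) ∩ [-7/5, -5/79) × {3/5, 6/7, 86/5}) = ({-7/5} × {3/5, 6/7}) ∪ ({-1/38, 3/5, 8/5} × ℕ₀)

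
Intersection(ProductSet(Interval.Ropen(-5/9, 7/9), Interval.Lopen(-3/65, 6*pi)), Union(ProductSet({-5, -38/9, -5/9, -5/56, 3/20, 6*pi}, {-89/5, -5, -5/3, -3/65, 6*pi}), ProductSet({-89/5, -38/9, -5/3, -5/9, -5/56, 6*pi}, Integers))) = Union(ProductSet({-5/9, -5/56}, Range(0, 19, 1)), ProductSet({-5/9, -5/56, 3/20}, {6*pi}))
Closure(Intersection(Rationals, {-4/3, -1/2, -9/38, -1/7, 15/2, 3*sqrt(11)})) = {-4/3, -1/2, -9/38, -1/7, 15/2}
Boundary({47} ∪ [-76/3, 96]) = {-76/3, 96}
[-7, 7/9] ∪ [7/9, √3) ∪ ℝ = (-∞, ∞)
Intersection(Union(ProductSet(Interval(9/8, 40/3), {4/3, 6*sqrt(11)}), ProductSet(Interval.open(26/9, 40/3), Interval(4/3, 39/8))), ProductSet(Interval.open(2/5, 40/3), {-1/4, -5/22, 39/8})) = ProductSet(Interval.open(26/9, 40/3), {39/8})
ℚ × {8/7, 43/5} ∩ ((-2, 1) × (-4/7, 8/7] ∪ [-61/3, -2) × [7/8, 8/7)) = (ℚ ∩ (-2, 1)) × {8/7}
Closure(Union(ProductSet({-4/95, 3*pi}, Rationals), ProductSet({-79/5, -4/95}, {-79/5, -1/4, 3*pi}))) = Union(ProductSet({-79/5, -4/95}, {-79/5, -1/4, 3*pi}), ProductSet({-4/95, 3*pi}, Reals))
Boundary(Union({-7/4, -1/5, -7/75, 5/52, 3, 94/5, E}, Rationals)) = Reals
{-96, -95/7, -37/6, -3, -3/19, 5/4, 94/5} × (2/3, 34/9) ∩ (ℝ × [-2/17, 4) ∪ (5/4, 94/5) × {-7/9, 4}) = {-96, -95/7, -37/6, -3, -3/19, 5/4, 94/5} × (2/3, 34/9)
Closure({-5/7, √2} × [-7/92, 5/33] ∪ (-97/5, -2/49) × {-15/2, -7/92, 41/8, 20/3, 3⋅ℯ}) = ({-5/7, √2} × [-7/92, 5/33]) ∪ ([-97/5, -2/49] × {-15/2, -7/92, 41/8, 20/3, 3⋅ℯ})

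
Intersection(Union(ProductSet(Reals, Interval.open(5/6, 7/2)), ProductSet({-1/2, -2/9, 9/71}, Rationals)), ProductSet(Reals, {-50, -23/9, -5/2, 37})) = ProductSet({-1/2, -2/9, 9/71}, {-50, -23/9, -5/2, 37})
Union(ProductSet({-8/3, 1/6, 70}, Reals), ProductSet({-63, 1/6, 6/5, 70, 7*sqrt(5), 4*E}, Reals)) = ProductSet({-63, -8/3, 1/6, 6/5, 70, 7*sqrt(5), 4*E}, Reals)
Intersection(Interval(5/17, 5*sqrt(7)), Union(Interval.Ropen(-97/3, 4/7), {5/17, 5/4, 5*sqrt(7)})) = Union({5/4, 5*sqrt(7)}, Interval.Ropen(5/17, 4/7))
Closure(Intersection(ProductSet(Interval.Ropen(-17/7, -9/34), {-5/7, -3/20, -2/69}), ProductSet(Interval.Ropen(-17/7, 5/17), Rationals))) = ProductSet(Interval(-17/7, -9/34), {-5/7, -3/20, -2/69})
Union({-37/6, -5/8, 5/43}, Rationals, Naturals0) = Rationals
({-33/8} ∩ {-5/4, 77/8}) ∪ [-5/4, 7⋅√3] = [-5/4, 7⋅√3]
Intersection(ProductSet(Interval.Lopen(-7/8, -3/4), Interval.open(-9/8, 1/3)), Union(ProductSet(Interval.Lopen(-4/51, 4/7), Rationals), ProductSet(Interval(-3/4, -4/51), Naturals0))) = ProductSet({-3/4}, Range(0, 1, 1))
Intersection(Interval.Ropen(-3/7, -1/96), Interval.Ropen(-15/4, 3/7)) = Interval.Ropen(-3/7, -1/96)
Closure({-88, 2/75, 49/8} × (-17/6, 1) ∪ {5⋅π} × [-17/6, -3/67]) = ({5⋅π} × [-17/6, -3/67]) ∪ ({-88, 2/75, 49/8} × [-17/6, 1])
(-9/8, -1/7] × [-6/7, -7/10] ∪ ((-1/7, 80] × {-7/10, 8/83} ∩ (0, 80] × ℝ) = ((0, 80] × {-7/10, 8/83}) ∪ ((-9/8, -1/7] × [-6/7, -7/10])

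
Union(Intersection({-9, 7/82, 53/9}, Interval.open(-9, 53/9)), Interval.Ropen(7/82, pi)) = Interval.Ropen(7/82, pi)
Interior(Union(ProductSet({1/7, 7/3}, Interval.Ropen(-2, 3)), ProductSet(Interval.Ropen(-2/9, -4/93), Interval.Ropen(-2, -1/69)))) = ProductSet(Interval.open(-2/9, -4/93), Interval.open(-2, -1/69))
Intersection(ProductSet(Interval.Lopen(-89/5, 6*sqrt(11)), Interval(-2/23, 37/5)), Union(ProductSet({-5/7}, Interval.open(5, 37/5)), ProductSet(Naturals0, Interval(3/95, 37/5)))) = Union(ProductSet({-5/7}, Interval.open(5, 37/5)), ProductSet(Range(0, 20, 1), Interval(3/95, 37/5)))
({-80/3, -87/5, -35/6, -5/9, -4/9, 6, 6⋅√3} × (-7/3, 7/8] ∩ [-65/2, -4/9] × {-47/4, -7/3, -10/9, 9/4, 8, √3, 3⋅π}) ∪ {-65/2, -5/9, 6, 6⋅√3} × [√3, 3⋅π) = ({-80/3, -87/5, -35/6, -5/9, -4/9} × {-10/9}) ∪ ({-65/2, -5/9, 6, 6⋅√3} × [√3, 3⋅π))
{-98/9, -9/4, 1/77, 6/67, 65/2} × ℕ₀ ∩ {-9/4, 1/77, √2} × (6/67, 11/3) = {-9/4, 1/77} × {1, 2, 3}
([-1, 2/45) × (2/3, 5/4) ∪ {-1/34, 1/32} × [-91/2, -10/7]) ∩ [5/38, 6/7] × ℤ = ∅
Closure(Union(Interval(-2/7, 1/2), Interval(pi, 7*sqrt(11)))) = Union(Interval(-2/7, 1/2), Interval(pi, 7*sqrt(11)))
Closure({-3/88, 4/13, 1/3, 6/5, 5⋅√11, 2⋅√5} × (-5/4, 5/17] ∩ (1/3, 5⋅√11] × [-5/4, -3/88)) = {6/5, 5⋅√11, 2⋅√5} × [-5/4, -3/88]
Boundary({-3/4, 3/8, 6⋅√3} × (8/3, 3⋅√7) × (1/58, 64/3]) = {-3/4, 3/8, 6⋅√3} × [8/3, 3⋅√7] × [1/58, 64/3]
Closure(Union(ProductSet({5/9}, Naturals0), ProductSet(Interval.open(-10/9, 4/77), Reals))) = Union(ProductSet({5/9}, Naturals0), ProductSet(Interval(-10/9, 4/77), Reals))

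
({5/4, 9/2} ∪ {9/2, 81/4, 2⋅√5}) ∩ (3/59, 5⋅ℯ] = {5/4, 9/2, 2⋅√5}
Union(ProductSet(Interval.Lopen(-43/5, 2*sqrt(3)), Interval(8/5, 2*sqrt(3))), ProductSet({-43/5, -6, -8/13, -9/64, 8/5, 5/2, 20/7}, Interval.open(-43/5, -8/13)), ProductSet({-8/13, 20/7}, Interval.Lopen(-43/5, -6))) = Union(ProductSet({-43/5, -6, -8/13, -9/64, 8/5, 5/2, 20/7}, Interval.open(-43/5, -8/13)), ProductSet(Interval.Lopen(-43/5, 2*sqrt(3)), Interval(8/5, 2*sqrt(3))))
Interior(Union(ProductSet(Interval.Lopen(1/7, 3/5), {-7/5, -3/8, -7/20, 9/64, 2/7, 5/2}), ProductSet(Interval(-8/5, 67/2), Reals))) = ProductSet(Interval.open(-8/5, 67/2), Reals)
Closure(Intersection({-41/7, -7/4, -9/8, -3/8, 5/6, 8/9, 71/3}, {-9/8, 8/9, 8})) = {-9/8, 8/9}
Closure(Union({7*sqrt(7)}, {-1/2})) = {-1/2, 7*sqrt(7)}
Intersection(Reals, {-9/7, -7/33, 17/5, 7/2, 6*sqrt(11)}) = {-9/7, -7/33, 17/5, 7/2, 6*sqrt(11)}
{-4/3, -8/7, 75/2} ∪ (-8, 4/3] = (-8, 4/3] ∪ {75/2}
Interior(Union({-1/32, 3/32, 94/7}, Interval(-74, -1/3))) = Interval.open(-74, -1/3)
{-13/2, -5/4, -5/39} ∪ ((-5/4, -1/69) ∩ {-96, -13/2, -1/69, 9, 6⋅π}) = {-13/2, -5/4, -5/39}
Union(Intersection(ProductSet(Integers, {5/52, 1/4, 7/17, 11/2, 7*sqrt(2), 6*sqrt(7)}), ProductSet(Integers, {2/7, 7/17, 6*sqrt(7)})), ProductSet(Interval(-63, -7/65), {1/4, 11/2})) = Union(ProductSet(Integers, {7/17, 6*sqrt(7)}), ProductSet(Interval(-63, -7/65), {1/4, 11/2}))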